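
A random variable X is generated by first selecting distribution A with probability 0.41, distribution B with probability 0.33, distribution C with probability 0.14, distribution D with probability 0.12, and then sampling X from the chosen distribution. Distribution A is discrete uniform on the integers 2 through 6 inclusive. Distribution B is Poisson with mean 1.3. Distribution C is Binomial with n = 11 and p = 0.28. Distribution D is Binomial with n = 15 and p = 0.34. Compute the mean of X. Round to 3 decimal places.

3.112

Component means — A: 4; B: 1.3; C: 3.08; D: 5.1.
E[X] = 0.41·4 + 0.33·1.3 + 0.14·3.08 + 0.12·5.1 = 3.1122.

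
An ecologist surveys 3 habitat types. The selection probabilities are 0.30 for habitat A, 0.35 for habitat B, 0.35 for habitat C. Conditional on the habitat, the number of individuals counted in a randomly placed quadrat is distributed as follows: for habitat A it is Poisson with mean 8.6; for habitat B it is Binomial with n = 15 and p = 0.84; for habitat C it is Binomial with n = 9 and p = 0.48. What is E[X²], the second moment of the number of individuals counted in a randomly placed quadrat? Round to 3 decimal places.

For each component E[X²] = Var + (mean)², giving A: 82.56; B: 160.776; C: 20.9088.
Overall E[X²] = 0.3·82.56 + 0.35·160.776 + 0.35·20.9088 = 88.3577.

88.358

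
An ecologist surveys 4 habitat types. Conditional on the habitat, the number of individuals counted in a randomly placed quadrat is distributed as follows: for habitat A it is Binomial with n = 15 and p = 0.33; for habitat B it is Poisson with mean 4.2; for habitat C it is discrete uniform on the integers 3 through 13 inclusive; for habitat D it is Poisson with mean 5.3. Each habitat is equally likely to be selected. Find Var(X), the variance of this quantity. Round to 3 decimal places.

7.762

Per component, A: μ=4.95, E[X²]=27.819; B: μ=4.2, E[X²]=21.84; C: μ=8, E[X²]=74; D: μ=5.3, E[X²]=33.39.
E[X] = 0.25·4.95 + 0.25·4.2 + 0.25·8 + 0.25·5.3 = 5.6125.
E[X²] = 0.25·27.819 + 0.25·21.84 + 0.25·74 + 0.25·33.39 = 39.2623.
Var(X) = E[X²] − (E[X])² = 39.2623 − 31.5002 = 7.76209.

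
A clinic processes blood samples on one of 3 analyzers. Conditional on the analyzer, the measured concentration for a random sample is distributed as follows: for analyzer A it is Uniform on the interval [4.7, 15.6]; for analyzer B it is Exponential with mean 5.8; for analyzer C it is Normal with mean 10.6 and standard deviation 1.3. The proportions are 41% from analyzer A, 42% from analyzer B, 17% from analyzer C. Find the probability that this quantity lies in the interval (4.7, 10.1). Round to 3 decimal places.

Conditional on each analyzer, P(4.7 < X < 10.1): A: 0.495413; B: 0.269426; C: 0.350258.
By total probability, P(4.7 < X < 10.1) = 0.41·0.495413 + 0.42·0.269426 + 0.17·0.350258 = 0.375822.

0.376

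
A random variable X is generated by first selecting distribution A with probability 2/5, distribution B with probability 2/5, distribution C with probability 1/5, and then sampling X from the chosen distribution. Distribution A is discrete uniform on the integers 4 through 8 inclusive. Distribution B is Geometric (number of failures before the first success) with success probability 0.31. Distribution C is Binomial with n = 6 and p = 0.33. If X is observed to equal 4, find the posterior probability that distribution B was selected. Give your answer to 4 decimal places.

0.2265

Likelihoods P(X=4 | ·): A: 0.2; B: 0.0702681; C: 0.079854.
Posterior ∝ prior × likelihood. Numerator for B: 0.4·0.0702681 = 0.0281072.
Normalizing constant: 0.4·0.2 + 0.4·0.0702681 + 0.2·0.079854 = 0.124078.
P(B | observation) = 0.0281072 / 0.124078 = 0.226529.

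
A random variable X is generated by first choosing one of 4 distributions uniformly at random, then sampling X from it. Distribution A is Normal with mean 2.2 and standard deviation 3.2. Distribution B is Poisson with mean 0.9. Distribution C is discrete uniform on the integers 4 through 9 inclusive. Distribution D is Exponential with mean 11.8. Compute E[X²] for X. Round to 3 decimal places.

For each component E[X²] = Var + (mean)², giving A: 15.08; B: 1.71; C: 45.1667; D: 278.48.
Overall E[X²] = 0.25·15.08 + 0.25·1.71 + 0.25·45.1667 + 0.25·278.48 = 85.1092.

85.109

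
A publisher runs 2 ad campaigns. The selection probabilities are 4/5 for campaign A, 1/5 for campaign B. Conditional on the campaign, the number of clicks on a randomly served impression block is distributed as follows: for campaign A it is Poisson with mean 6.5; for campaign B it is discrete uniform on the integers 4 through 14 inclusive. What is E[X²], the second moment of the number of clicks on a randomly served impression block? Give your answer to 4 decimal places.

For each component E[X²] = Var + (mean)², giving A: 48.75; B: 91.
Overall E[X²] = 0.8·48.75 + 0.2·91 = 57.2.

57.2000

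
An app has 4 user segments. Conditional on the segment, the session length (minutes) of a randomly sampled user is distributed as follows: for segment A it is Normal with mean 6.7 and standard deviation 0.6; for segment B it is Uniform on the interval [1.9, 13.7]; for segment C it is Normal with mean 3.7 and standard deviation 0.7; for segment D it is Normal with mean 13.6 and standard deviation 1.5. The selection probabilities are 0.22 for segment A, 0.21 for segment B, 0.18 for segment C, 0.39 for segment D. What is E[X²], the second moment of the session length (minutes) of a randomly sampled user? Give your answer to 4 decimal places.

100.7324

For each component E[X²] = Var + (mean)², giving A: 45.25; B: 72.4433; C: 14.18; D: 187.21.
Overall E[X²] = 0.22·45.25 + 0.21·72.4433 + 0.18·14.18 + 0.39·187.21 = 100.732.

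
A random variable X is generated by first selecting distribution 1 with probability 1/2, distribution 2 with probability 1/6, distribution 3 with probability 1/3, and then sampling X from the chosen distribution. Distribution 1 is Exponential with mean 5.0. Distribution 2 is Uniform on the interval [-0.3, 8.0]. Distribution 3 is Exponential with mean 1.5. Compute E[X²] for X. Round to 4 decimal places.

29.9272

For each component E[X²] = Var + (mean)², giving 1: 50; 2: 20.5633; 3: 4.5.
Overall E[X²] = 0.5·50 + 0.166667·20.5633 + 0.333333·4.5 = 29.9272.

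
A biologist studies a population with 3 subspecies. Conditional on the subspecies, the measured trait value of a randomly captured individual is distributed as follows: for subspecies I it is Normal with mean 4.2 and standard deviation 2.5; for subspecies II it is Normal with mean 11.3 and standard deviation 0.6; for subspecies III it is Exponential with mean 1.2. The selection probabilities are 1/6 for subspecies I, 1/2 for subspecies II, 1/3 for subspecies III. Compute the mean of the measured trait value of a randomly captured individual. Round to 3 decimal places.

Component means — I: 4.2; II: 11.3; III: 1.2.
E[X] = 0.166667·4.2 + 0.5·11.3 + 0.333333·1.2 = 6.75.

6.750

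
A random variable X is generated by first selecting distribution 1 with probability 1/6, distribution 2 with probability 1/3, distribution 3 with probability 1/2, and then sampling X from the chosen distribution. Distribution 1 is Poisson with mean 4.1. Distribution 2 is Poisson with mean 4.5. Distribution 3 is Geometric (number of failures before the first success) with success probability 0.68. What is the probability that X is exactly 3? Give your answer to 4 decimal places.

0.0991

Conditional on each component, P(X = 3): 1: 0.190368; 2: 0.168718; 3: 0.0222822.
By total probability, P(X = 3) = 0.166667·0.190368 + 0.333333·0.168718 + 0.5·0.0222822 = 0.0991083.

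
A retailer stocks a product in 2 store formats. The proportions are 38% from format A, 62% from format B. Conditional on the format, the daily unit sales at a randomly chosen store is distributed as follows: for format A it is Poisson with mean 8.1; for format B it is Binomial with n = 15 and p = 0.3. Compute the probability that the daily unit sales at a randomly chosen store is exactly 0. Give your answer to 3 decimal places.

Conditional on each format, P(X = 0): A: 0.000303539; B: 0.00474756.
By total probability, P(X = 0) = 0.38·0.000303539 + 0.62·0.00474756 = 0.00305883.

0.003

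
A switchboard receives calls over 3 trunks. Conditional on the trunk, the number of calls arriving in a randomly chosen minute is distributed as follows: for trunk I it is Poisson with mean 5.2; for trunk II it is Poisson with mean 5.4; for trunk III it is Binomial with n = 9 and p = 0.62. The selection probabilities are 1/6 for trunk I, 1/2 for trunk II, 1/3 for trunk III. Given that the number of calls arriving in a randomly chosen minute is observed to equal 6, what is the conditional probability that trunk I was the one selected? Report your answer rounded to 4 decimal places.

Likelihoods P(X=6 | ·): I: 0.15148; II: 0.155539; III: 0.261806.
Posterior ∝ prior × likelihood. Numerator for I: 0.166667·0.15148 = 0.0252467.
Normalizing constant: 0.166667·0.15148 + 0.5·0.155539 + 0.333333·0.261806 = 0.190285.
P(I | observation) = 0.0252467 / 0.190285 = 0.132678.

0.1327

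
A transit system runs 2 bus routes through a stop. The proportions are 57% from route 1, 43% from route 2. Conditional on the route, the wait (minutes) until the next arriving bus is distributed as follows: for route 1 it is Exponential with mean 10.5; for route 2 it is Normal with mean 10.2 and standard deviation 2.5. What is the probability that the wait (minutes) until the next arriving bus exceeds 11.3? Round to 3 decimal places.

Conditional on each route, P(X > 11.3): 1: 0.340892; 2: 0.329969.
By total probability, P(X > 11.3) = 0.57·0.340892 + 0.43·0.329969 = 0.336195.

0.336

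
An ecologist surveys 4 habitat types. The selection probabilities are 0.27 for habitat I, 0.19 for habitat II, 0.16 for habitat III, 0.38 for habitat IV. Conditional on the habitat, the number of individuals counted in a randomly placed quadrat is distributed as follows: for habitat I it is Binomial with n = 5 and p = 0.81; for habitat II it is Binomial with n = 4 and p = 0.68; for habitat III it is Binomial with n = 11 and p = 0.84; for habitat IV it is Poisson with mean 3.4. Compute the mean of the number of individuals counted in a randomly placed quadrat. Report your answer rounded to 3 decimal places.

4.381

Component means — I: 4.05; II: 2.72; III: 9.24; IV: 3.4.
E[X] = 0.27·4.05 + 0.19·2.72 + 0.16·9.24 + 0.38·3.4 = 4.3807.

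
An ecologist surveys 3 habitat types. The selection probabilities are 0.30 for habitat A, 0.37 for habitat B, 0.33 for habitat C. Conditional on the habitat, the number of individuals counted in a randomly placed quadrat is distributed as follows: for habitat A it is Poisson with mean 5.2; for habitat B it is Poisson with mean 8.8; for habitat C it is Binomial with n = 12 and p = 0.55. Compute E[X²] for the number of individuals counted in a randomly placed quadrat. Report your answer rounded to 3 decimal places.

For each component E[X²] = Var + (mean)², giving A: 32.24; B: 86.24; C: 46.53.
Overall E[X²] = 0.3·32.24 + 0.37·86.24 + 0.33·46.53 = 56.9357.

56.936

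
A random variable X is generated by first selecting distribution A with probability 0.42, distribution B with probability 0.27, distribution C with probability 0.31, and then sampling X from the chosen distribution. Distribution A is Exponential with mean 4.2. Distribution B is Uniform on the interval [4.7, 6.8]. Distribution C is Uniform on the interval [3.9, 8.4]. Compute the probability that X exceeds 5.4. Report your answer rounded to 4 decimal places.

Conditional on each component, P(X > 5.4): A: 0.276453; B: 0.666667; C: 0.666667.
By total probability, P(X > 5.4) = 0.42·0.276453 + 0.27·0.666667 + 0.31·0.666667 = 0.502777.

0.5028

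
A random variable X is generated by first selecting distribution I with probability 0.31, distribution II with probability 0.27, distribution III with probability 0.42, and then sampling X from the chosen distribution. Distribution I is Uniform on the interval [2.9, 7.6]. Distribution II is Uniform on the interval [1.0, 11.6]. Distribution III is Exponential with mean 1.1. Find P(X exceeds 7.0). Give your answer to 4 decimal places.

0.1575

Conditional on each component, P(X > 7.0): I: 0.12766; II: 0.433962; III: 0.00172309.
By total probability, P(X > 7.0) = 0.31·0.12766 + 0.27·0.433962 + 0.42·0.00172309 = 0.157468.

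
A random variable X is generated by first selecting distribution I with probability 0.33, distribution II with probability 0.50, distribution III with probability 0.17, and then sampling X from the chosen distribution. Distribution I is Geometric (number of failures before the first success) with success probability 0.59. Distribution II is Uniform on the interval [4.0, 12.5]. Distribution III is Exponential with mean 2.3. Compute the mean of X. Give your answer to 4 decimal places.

Component means — I: 0.694915; II: 8.25; III: 2.3.
E[X] = 0.33·0.694915 + 0.5·8.25 + 0.17·2.3 = 4.74532.

4.7453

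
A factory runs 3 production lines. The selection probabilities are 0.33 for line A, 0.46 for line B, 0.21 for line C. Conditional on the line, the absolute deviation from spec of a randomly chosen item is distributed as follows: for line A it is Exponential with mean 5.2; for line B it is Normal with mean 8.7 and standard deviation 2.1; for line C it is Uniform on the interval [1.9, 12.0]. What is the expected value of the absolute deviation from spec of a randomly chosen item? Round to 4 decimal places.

7.1775

Component means — A: 5.2; B: 8.7; C: 6.95.
E[X] = 0.33·5.2 + 0.46·8.7 + 0.21·6.95 = 7.1775.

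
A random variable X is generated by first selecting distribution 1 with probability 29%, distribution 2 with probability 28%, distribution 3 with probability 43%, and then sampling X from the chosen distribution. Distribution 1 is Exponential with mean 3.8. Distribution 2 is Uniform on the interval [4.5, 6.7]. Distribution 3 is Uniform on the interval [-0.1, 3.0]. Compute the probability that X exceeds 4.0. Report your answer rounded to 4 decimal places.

Conditional on each component, P(X > 4.0): 1: 0.349018; 2: 1; 3: 0.
By total probability, P(X > 4.0) = 0.29·0.349018 + 0.28·1 + 0.43·0 = 0.381215.

0.3812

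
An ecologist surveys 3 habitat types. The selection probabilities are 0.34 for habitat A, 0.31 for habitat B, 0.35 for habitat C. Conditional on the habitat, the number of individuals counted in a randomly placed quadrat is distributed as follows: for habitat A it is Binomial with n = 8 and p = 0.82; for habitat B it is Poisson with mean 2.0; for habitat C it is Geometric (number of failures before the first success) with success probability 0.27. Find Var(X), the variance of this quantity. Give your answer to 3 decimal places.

Per component, A: μ=6.56, E[X²]=44.2144; B: μ=2, E[X²]=6; C: μ=2.7037, E[X²]=17.3237.
E[X] = 0.34·6.56 + 0.31·2 + 0.35·2.7037 = 3.7967.
E[X²] = 0.34·44.2144 + 0.31·6 + 0.35·17.3237 = 22.9562.
Var(X) = E[X²] − (E[X])² = 22.9562 − 14.4149 = 8.5413.

8.541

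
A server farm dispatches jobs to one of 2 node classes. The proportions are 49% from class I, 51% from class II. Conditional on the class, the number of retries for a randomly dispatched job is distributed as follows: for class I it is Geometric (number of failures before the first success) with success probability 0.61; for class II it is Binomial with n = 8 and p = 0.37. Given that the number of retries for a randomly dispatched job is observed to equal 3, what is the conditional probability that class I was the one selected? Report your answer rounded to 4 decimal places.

Likelihoods P(X=3 | ·): I: 0.0361846; II: 0.281511.
Posterior ∝ prior × likelihood. Numerator for I: 0.49·0.0361846 = 0.0177304.
Normalizing constant: 0.49·0.0361846 + 0.51·0.281511 = 0.161301.
P(I | observation) = 0.0177304 / 0.161301 = 0.109921.

0.1099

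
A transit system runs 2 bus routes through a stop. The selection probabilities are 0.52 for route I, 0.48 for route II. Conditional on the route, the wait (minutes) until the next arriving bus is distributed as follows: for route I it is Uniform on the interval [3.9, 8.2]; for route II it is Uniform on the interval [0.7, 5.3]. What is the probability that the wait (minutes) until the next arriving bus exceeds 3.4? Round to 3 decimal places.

Conditional on each route, P(X > 3.4): I: 1; II: 0.413043.
By total probability, P(X > 3.4) = 0.52·1 + 0.48·0.413043 = 0.718261.

0.718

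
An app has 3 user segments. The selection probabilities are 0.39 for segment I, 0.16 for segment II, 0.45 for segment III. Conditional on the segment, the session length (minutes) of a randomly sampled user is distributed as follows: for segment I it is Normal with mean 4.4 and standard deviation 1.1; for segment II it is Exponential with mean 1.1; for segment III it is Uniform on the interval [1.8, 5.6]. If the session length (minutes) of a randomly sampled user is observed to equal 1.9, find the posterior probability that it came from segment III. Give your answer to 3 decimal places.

0.764

Likelihoods f(1.9 | ·): I: 0.0274087; II: 0.161608; III: 0.263158.
Posterior ∝ prior × likelihood. Numerator for III: 0.45·0.263158 = 0.118421.
Normalizing constant: 0.39·0.0274087 + 0.16·0.161608 + 0.45·0.263158 = 0.154968.
P(III | observation) = 0.118421 / 0.154968 = 0.764166.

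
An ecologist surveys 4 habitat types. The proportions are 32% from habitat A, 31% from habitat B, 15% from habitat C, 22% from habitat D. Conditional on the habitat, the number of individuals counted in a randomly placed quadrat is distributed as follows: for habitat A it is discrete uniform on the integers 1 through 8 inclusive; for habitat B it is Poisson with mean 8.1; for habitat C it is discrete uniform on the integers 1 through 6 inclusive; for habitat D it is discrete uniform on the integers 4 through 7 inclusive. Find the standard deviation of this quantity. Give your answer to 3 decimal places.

Per component, A: μ=4.5, E[X²]=25.5; B: μ=8.1, E[X²]=73.71; C: μ=3.5, E[X²]=15.1667; D: μ=5.5, E[X²]=31.5.
E[X] = 0.32·4.5 + 0.31·8.1 + 0.15·3.5 + 0.22·5.5 = 5.686.
E[X²] = 0.32·25.5 + 0.31·73.71 + 0.15·15.1667 + 0.22·31.5 = 40.2151.
Var(X) = E[X²] − (E[X])² = 40.2151 − 32.3306 = 7.8845.
SD(X) = √7.8845 = 2.80794.

2.808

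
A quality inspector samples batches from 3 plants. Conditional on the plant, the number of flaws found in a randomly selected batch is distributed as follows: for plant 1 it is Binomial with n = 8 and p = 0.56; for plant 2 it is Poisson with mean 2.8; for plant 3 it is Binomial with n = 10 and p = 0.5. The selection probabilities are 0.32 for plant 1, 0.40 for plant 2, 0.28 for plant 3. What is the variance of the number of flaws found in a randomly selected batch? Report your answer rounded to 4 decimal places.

Per component, 1: μ=4.48, E[X²]=22.0416; 2: μ=2.8, E[X²]=10.64; 3: μ=5, E[X²]=27.5.
E[X] = 0.32·4.48 + 0.4·2.8 + 0.28·5 = 3.9536.
E[X²] = 0.32·22.0416 + 0.4·10.64 + 0.28·27.5 = 19.0093.
Var(X) = E[X²] − (E[X])² = 19.0093 − 15.631 = 3.37836.

3.3784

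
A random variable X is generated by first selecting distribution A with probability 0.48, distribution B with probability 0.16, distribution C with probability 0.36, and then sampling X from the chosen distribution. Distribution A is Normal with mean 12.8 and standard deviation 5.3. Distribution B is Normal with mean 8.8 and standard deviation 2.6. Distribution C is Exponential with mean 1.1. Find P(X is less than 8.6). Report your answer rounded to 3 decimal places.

0.538

Conditional on each component, P(X < 8.6): A: 0.214048; B: 0.469342; C: 0.999598.
By total probability, P(X < 8.6) = 0.48·0.214048 + 0.16·0.469342 + 0.36·0.999598 = 0.537693.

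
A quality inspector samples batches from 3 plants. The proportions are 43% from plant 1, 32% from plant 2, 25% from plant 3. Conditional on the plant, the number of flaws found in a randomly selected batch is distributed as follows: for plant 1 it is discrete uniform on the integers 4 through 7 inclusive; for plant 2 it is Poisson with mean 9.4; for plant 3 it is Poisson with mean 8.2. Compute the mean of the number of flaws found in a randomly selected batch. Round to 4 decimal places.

7.4230

Component means — 1: 5.5; 2: 9.4; 3: 8.2.
E[X] = 0.43·5.5 + 0.32·9.4 + 0.25·8.2 = 7.423.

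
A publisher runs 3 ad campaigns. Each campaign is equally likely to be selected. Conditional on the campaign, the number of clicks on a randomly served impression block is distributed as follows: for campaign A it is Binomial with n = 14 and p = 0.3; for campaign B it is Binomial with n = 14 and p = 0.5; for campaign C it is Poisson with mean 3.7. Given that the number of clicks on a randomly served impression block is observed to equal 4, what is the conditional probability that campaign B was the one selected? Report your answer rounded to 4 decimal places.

0.1264

Likelihoods P(X=4 | ·): A: 0.229034; B: 0.0610962; C: 0.193066.
Posterior ∝ prior × likelihood. Numerator for B: 0.333333·0.0610962 = 0.0203654.
Normalizing constant: 0.333333·0.229034 + 0.333333·0.0610962 + 0.333333·0.193066 = 0.161065.
P(B | observation) = 0.0203654 / 0.161065 = 0.126442.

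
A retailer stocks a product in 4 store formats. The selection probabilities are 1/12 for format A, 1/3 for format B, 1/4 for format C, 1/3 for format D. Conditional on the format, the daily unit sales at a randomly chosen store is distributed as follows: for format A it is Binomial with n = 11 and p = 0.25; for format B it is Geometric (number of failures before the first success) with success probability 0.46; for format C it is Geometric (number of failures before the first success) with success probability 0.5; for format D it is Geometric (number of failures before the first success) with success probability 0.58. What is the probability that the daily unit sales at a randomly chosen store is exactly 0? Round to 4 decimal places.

0.4752

Conditional on each format, P(X = 0): A: 0.0422351; B: 0.46; C: 0.5; D: 0.58.
By total probability, P(X = 0) = 0.0833333·0.0422351 + 0.333333·0.46 + 0.25·0.5 + 0.333333·0.58 = 0.475186.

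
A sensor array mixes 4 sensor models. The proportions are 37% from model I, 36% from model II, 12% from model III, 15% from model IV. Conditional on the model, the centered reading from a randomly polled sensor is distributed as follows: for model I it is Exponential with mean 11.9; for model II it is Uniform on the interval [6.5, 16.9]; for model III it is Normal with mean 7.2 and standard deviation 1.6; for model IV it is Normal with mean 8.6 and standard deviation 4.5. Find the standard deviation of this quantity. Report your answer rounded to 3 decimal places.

Per component, I: μ=11.9, E[X²]=283.22; II: μ=11.7, E[X²]=145.903; III: μ=7.2, E[X²]=54.4; IV: μ=8.6, E[X²]=94.21.
E[X] = 0.37·11.9 + 0.36·11.7 + 0.12·7.2 + 0.15·8.6 = 10.769.
E[X²] = 0.37·283.22 + 0.36·145.903 + 0.12·54.4 + 0.15·94.21 = 177.976.
Var(X) = E[X²] − (E[X])² = 177.976 − 115.971 = 62.0047.
SD(X) = √62.0047 = 7.87431.

7.874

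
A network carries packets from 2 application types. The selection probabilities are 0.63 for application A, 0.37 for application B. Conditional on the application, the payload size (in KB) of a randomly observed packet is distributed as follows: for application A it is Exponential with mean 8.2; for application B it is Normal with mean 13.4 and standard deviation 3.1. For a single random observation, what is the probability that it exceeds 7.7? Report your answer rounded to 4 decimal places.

0.6041

Conditional on each application, P(X > 7.7): A: 0.391009; B: 0.967021.
By total probability, P(X > 7.7) = 0.63·0.391009 + 0.37·0.967021 = 0.604134.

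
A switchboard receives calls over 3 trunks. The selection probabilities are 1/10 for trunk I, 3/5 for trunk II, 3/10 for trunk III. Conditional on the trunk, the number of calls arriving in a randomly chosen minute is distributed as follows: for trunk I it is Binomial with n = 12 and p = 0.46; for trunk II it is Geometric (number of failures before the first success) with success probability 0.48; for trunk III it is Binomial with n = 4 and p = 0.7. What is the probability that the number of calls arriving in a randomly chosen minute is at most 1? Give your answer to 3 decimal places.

0.464

Conditional on each trunk, P(X ≤ 1): I: 0.00689928; II: 0.7296; III: 0.0837.
By total probability, P(X ≤ 1) = 0.1·0.00689928 + 0.6·0.7296 + 0.3·0.0837 = 0.46356.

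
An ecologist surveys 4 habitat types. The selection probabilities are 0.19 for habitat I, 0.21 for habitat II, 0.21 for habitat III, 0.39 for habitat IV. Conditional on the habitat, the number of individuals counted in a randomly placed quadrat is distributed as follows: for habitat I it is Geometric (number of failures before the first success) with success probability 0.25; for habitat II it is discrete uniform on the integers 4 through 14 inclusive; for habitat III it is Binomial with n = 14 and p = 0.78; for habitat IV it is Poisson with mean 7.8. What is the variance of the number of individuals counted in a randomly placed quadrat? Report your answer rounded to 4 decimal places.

14.6507

Per component, I: μ=3, E[X²]=21; II: μ=9, E[X²]=91; III: μ=10.92, E[X²]=121.649; IV: μ=7.8, E[X²]=68.64.
E[X] = 0.19·3 + 0.21·9 + 0.21·10.92 + 0.39·7.8 = 7.7952.
E[X²] = 0.19·21 + 0.21·91 + 0.21·121.649 + 0.39·68.64 = 75.4158.
Var(X) = E[X²] − (E[X])² = 75.4158 − 60.7651 = 14.6507.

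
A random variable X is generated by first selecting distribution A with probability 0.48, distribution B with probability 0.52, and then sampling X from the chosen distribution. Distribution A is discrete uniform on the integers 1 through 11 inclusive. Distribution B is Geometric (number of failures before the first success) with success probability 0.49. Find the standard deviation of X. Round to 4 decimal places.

3.4703

Per component, A: μ=6, E[X²]=46; B: μ=1.04082, E[X²]=3.20741.
E[X] = 0.48·6 + 0.52·1.04082 = 3.42122.
E[X²] = 0.48·46 + 0.52·3.20741 = 23.7479.
Var(X) = E[X²] − (E[X])² = 23.7479 − 11.7048 = 12.0431.
SD(X) = √12.0431 = 3.47031.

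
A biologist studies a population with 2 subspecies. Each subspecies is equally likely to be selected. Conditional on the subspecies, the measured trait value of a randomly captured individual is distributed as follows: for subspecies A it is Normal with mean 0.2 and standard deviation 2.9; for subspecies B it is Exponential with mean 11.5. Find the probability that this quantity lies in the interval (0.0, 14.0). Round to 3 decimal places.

Conditional on each subspecies, P(0.0 < X < 14.0): A: 0.52749; B: 0.703999.
By total probability, P(0.0 < X < 14.0) = 0.5·0.52749 + 0.5·0.703999 = 0.615745.

0.616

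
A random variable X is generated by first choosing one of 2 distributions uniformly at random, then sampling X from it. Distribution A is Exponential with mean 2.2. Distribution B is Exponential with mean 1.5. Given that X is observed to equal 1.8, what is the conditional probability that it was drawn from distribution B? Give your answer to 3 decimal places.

0.500

Likelihoods f(1.8 | ·): A: 0.200561; B: 0.200796.
Posterior ∝ prior × likelihood. Numerator for B: 0.5·0.200796 = 0.100398.
Normalizing constant: 0.5·0.200561 + 0.5·0.200796 = 0.200678.
P(B | observation) = 0.100398 / 0.200678 = 0.500294.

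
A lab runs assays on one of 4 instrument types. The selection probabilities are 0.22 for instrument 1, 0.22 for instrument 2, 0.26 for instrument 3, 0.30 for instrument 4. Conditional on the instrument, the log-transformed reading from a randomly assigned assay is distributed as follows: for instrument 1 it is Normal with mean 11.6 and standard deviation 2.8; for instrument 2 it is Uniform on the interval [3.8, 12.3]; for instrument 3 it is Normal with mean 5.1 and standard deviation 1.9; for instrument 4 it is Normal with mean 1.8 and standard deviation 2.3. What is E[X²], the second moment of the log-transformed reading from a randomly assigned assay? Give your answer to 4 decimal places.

For each component E[X²] = Var + (mean)², giving 1: 142.4; 2: 70.8233; 3: 29.62; 4: 8.53.
Overall E[X²] = 0.22·142.4 + 0.22·70.8233 + 0.26·29.62 + 0.3·8.53 = 57.1693.

57.1693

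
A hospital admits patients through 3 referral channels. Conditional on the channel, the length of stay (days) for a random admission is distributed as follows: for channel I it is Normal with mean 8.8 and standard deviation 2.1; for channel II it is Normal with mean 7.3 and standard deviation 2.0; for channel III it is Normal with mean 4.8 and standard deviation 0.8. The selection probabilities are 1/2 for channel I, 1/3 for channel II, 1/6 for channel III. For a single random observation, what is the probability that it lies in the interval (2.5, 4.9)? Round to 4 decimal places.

Conditional on each channel, P(2.5 < X < 4.9): I: 0.0302955; II: 0.106872; III: 0.547718.
By total probability, P(2.5 < X < 4.9) = 0.5·0.0302955 + 0.333333·0.106872 + 0.166667·0.547718 = 0.142058.

0.1421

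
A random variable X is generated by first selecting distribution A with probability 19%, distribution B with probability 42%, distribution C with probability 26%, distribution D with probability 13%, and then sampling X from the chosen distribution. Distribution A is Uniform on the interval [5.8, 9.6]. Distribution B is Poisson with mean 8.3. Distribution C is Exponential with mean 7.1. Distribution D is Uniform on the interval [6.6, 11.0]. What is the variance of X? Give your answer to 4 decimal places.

17.3759

Per component, A: μ=7.7, E[X²]=60.4933; B: μ=8.3, E[X²]=77.19; C: μ=7.1, E[X²]=100.82; D: μ=8.8, E[X²]=79.0533.
E[X] = 0.19·7.7 + 0.42·8.3 + 0.26·7.1 + 0.13·8.8 = 7.939.
E[X²] = 0.19·60.4933 + 0.42·77.19 + 0.26·100.82 + 0.13·79.0533 = 80.4037.
Var(X) = E[X²] − (E[X])² = 80.4037 − 63.0277 = 17.3759.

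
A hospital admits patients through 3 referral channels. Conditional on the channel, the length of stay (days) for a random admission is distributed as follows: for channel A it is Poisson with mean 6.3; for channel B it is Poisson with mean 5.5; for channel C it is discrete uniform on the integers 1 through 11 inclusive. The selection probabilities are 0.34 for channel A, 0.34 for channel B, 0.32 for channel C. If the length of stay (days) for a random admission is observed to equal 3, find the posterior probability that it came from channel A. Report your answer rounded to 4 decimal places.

0.2779

Likelihoods P(X=3 | ·): A: 0.0765271; B: 0.113323; C: 0.0909091.
Posterior ∝ prior × likelihood. Numerator for A: 0.34·0.0765271 = 0.0260192.
Normalizing constant: 0.34·0.0765271 + 0.34·0.113323 + 0.32·0.0909091 = 0.0936399.
P(A | observation) = 0.0260192 / 0.0936399 = 0.277865.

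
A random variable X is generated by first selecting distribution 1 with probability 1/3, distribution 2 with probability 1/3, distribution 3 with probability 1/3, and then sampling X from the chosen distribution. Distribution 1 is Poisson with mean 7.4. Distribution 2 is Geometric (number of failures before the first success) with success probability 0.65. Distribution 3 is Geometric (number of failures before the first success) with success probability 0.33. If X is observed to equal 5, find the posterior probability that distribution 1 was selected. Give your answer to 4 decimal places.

0.7021

Likelihoods P(X=5 | ·): 1: 0.113031; 2: 0.00341392; 3: 0.0445541.
Posterior ∝ prior × likelihood. Numerator for 1: 0.333333·0.113031 = 0.0376771.
Normalizing constant: 0.333333·0.113031 + 0.333333·0.00341392 + 0.333333·0.0445541 = 0.0536664.
P(1 | observation) = 0.0376771 / 0.0536664 = 0.70206.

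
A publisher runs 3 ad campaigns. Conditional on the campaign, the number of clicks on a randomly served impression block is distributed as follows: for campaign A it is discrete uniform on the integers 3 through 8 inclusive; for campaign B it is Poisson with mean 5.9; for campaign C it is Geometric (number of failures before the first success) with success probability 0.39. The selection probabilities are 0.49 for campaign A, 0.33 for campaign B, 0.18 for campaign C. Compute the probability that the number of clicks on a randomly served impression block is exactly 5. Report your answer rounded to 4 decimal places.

0.1415

Conditional on each campaign, P(X = 5): A: 0.166667; B: 0.163208; C: 0.0329393.
By total probability, P(X = 5) = 0.49·0.166667 + 0.33·0.163208 + 0.18·0.0329393 = 0.141454.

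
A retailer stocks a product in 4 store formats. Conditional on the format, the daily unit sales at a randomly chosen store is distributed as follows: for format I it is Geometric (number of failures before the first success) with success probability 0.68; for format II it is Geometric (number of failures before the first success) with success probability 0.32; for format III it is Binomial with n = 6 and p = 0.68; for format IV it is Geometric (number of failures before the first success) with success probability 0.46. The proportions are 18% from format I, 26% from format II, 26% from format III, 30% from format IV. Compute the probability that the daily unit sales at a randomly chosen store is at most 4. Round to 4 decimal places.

Conditional on each format, P(X ≤ 4): I: 0.996645; II: 0.854607; III: 0.621977; IV: 0.954083.
By total probability, P(X ≤ 4) = 0.18·0.996645 + 0.26·0.854607 + 0.26·0.621977 + 0.3·0.954083 = 0.849533.

0.8495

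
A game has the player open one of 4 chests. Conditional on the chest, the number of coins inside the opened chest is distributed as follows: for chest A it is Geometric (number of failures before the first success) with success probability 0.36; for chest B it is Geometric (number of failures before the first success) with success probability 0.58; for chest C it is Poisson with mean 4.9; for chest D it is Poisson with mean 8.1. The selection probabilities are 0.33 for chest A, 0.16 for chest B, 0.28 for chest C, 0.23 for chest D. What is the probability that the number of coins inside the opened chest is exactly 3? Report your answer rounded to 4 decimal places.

Conditional on each chest, P(X = 3): A: 0.0943718; B: 0.042971; C: 0.146014; D: 0.0268855.
By total probability, P(X = 3) = 0.33·0.0943718 + 0.16·0.042971 + 0.28·0.146014 + 0.23·0.0268855 = 0.0850856.

0.0851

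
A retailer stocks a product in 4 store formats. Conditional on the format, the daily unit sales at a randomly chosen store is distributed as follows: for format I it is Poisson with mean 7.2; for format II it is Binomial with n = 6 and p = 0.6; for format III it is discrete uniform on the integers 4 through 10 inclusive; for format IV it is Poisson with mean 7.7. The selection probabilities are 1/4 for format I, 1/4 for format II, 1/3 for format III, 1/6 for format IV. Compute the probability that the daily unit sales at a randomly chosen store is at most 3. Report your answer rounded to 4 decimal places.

0.1405

Conditional on each format, P(X ≤ 3): I: 0.0719171; II: 0.45568; III: 0; IV: 0.0518188.
By total probability, P(X ≤ 3) = 0.25·0.0719171 + 0.25·0.45568 + 0.333333·0 + 0.166667·0.0518188 = 0.140536.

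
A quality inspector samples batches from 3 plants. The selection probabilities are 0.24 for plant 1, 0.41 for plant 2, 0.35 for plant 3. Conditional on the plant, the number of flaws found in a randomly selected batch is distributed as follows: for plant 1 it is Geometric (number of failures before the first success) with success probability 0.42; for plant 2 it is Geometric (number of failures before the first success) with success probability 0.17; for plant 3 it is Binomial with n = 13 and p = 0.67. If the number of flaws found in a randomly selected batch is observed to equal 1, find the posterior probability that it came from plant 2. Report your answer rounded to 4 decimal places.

0.4973

Likelihoods P(X=1 | ·): 1: 0.2436; 2: 0.1411; 3: 1.45273e-05.
Posterior ∝ prior × likelihood. Numerator for 2: 0.41·0.1411 = 0.057851.
Normalizing constant: 0.24·0.2436 + 0.41·0.1411 + 0.35·1.45273e-05 = 0.11632.
P(2 | observation) = 0.057851 / 0.11632 = 0.497343.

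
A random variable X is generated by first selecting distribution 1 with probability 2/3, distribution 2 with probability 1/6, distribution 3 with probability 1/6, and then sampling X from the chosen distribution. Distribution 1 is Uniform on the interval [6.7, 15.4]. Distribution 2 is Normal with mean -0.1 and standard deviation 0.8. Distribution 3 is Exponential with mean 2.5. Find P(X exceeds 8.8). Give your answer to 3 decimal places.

0.511

Conditional on each component, P(X > 8.8): 1: 0.758621; 2: 0; 3: 0.0295994.
By total probability, P(X > 8.8) = 0.666667·0.758621 + 0.166667·0 + 0.166667·0.0295994 = 0.51068.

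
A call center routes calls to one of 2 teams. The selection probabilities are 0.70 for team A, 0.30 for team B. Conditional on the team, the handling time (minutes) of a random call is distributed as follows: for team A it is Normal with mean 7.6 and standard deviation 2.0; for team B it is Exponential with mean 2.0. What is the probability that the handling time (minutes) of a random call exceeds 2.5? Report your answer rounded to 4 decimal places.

Conditional on each team, P(X > 2.5): A: 0.994614; B: 0.286505.
By total probability, P(X > 2.5) = 0.7·0.994614 + 0.3·0.286505 = 0.782181.

0.7822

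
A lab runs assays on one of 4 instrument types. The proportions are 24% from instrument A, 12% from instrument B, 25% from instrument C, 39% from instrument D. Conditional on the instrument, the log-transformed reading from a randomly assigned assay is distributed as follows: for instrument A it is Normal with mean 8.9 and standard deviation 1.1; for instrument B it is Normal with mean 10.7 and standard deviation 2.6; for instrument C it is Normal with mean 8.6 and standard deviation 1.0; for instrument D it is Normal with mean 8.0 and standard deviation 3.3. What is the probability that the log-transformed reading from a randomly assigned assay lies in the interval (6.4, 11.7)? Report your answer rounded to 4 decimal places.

Conditional on each instrument, P(6.4 < X < 11.7): A: 0.983022; B: 0.600659; C: 0.985129; D: 0.555009.
By total probability, P(6.4 < X < 11.7) = 0.24·0.983022 + 0.12·0.600659 + 0.25·0.985129 + 0.39·0.555009 = 0.77074.

0.7707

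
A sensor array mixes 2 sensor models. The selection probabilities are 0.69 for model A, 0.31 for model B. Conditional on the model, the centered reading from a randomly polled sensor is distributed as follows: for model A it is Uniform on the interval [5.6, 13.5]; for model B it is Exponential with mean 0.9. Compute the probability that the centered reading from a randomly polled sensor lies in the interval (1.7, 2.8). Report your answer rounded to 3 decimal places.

Conditional on each model, P(1.7 < X < 2.8): A: 0; B: 0.106688.
By total probability, P(1.7 < X < 2.8) = 0.69·0 + 0.31·0.106688 = 0.0330734.

0.033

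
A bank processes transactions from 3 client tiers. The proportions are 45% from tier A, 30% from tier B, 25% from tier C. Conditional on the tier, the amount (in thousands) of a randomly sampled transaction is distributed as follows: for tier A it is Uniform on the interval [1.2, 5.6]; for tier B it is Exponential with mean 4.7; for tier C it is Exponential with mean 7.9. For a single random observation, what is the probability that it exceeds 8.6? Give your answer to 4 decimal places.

Conditional on each tier, P(X > 8.6): A: 0; B: 0.160448; C: 0.336685.
By total probability, P(X > 8.6) = 0.45·0 + 0.3·0.160448 + 0.25·0.336685 = 0.132306.

0.1323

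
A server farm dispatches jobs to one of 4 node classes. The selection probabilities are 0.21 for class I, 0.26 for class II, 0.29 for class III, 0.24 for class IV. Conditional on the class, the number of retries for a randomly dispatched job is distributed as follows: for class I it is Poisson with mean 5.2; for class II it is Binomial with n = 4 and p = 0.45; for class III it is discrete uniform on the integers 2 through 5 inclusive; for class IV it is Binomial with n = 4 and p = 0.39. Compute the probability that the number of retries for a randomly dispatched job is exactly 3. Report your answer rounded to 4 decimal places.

Conditional on each class, P(X = 3): I: 0.129279; II: 0.200475; III: 0.25; IV: 0.144738.
By total probability, P(X = 3) = 0.21·0.129279 + 0.26·0.200475 + 0.29·0.25 + 0.24·0.144738 = 0.186509.

0.1865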